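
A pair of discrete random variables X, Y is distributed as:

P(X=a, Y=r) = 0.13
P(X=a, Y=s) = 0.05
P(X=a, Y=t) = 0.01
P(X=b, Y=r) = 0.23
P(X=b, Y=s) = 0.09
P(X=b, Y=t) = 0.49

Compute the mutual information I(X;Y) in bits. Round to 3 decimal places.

Marginals: p(X) = (0.1900, 0.8100), p(Y) = (0.3600, 0.1400, 0.5000).
I(X;Y) = H(X) + H(Y) − H(X,Y).
H(X) = 0.7015, H(Y) = 1.4277, H(X,Y) = 1.9698.
I(X;Y) = 0.7015 + 1.4277 − 1.9698 = 0.159 bits.

0.159 bits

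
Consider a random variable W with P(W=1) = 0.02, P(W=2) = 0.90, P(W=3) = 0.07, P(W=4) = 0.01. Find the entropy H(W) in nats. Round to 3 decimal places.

H(W) = −Σ p·ln p.
  −(0.02)·ln(0.02) = 0.0782
  −(0.90)·ln(0.90) = 0.0948
  −(0.07)·ln(0.07) = 0.1861
  −(0.01)·ln(0.01) = 0.0461
Sum: 0.0782 + 0.0948 + 0.1861 + 0.0461 = 0.405 nats.

0.405 nats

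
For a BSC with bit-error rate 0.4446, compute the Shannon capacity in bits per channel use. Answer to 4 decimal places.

Binary symmetric channel: C = 1 − h₂(ε) where h₂ is the binary entropy function.
h₂(0.4446) = −0.4446·log₂0.4446 − 0.5554·log₂0.5554 = 0.9911.
C = 1 − 0.9911 = 0.0089 bits per channel use.

0.0089 bits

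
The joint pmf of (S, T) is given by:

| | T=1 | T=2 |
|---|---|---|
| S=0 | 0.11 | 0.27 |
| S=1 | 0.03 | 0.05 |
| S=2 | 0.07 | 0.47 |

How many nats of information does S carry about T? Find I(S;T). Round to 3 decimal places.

0.024 nats

Marginals: p(S) = (0.3800, 0.0800, 0.5400), p(T) = (0.2100, 0.7900).
I(S;T) = H(S) + H(T) − H(S,T).
H(S) = 0.9025, H(T) = 0.5140, H(S,T) = 1.3923.
I(S;T) = 0.9025 + 0.5140 − 1.3923 = 0.024 nats.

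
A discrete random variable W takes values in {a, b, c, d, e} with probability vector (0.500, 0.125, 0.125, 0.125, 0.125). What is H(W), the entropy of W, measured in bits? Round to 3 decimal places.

H(W) = −Σ p·log₂ p.
  −(0.500)·log₂(0.500) = 0.5000
  −(0.125)·log₂(0.125) = 0.3750
  −(0.125)·log₂(0.125) = 0.3750
  −(0.125)·log₂(0.125) = 0.3750
  −(0.125)·log₂(0.125) = 0.3750
Sum: 0.5000 + 0.3750 + 0.3750 + 0.3750 + 0.3750 = 2.000 bits.

2.000 bits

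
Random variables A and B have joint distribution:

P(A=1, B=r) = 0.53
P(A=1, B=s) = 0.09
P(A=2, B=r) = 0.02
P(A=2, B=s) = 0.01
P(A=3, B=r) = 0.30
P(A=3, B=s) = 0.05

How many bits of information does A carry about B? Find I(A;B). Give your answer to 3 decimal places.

0.005 bits

Marginals: p(A) = (0.6200, 0.0300, 0.3500), p(B) = (0.8500, 0.1500).
I(A;B) = H(A) + H(B) − H(A,B).
H(A) = 1.1095, H(B) = 0.6098, H(A,B) = 1.7146.
I(A;B) = 1.1095 + 0.6098 − 1.7146 = 0.005 bits.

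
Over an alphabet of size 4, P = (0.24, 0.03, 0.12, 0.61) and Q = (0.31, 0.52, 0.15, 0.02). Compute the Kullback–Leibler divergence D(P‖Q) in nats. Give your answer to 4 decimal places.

1.9110 nats

D(P‖Q) = Σ p·ln(p/q).
  0.24·ln(0.24/0.31) = -0.06142
  0.03·ln(0.03/0.52) = -0.08558
  0.12·ln(0.12/0.15) = -0.02678
  0.61·ln(0.61/0.02) = 2.08481
D(P‖Q) = 1.9110 nats.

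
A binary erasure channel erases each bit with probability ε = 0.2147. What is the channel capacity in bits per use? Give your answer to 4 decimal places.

Binary erasure channel: capacity C = 1 − ε.
C = 1 − 0.2147 = 0.7853 bits per channel use.

0.7853 bits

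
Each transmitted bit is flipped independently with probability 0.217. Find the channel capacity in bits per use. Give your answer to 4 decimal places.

0.2453 bits

Binary symmetric channel: C = 1 − h₂(ε) where h₂ is the binary entropy function.
h₂(0.217) = −0.217·log₂0.217 − 0.783·log₂0.783 = 0.7547.
C = 1 − 0.7547 = 0.2453 bits per channel use.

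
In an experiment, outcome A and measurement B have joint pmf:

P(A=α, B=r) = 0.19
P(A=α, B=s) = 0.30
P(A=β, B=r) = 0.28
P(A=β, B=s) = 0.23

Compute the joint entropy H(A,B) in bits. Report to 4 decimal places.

1.9782 bits

H(A,B) = −Σ p(x,y)·log₂ p(x,y) over all 4 cells.
  cell (α,r): −0.19·log₂0.19 = 0.45523
  cell (α,s): −0.30·log₂0.30 = 0.52109
  cell (β,r): −0.28·log₂0.28 = 0.51422
  cell (β,s): −0.23·log₂0.23 = 0.48767
Sum = 1.9782 bits.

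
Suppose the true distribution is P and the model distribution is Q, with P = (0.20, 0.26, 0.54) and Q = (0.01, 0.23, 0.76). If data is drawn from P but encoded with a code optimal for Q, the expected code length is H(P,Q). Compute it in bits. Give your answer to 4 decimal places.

H(P,Q) = −Σ p·log₂ q.
  −0.20·log₂(0.01) = 1.32877
  −0.26·log₂(0.23) = 0.55128
  −0.54·log₂(0.76) = 0.21380
H(P,Q) = 2.0938 bits.

2.0938 bits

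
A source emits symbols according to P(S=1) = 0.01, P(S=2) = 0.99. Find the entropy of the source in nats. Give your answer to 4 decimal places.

0.0560 nats

H(S) = −Σ p·ln p.
  −(0.01)·ln(0.01) = 0.04605
  −(0.99)·ln(0.99) = 0.00995
Sum: 0.04605 + 0.00995 = 0.0560 nats.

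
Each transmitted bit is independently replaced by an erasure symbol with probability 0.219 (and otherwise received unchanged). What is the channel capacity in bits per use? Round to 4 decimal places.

Binary erasure channel: capacity C = 1 − ε.
C = 1 − 0.219 = 0.7810 bits per channel use.

0.7810 bits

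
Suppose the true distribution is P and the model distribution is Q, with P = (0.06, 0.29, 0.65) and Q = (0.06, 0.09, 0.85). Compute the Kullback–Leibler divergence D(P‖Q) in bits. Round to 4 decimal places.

D(P‖Q) = Σ p·log₂(p/q).
  0.06·log₂(0.06/0.06) = 0.00000
  0.29·log₂(0.29/0.09) = 0.48954
  0.65·log₂(0.65/0.85) = -0.25157
D(P‖Q) = 0.2380 bits.

0.2380 bits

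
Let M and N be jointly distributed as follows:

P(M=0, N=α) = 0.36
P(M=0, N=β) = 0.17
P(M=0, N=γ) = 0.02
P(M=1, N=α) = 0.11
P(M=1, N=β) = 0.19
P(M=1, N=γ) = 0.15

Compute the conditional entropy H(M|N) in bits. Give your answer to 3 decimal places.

0.817 bits

Chain rule: H(M|N) = H(M,N) − H(N).
Marginals: p(M) = (0.5500, 0.4500), p(N) = (0.4700, 0.3600, 0.1700).
H(M,N) = 2.2941 bits; H(N) = 1.4772 bits.
H(M|N) = 2.2941 − 1.4772 = 0.817 bits.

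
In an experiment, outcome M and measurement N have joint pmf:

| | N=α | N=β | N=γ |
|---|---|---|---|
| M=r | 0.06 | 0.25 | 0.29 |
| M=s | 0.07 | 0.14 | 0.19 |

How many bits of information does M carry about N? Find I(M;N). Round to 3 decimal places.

0.009 bits

Marginals: p(M) = (0.6000, 0.4000), p(N) = (0.1300, 0.3900, 0.4800).
I(M;N) = Σ p(x,y)·log₂[p(x,y)/(p(x)p(y))].
  (r,α): 0.06·log₂(0.7692) = -0.0227
  (r,β): 0.25·log₂(1.0684) = 0.0239
  (r,γ): 0.29·log₂(1.0069) = 0.0029
  (s,α): 0.07·log₂(1.3462) = 0.0300
  (s,β): 0.14·log₂(0.8974) = -0.0219
  (s,γ): 0.19·log₂(0.9896) = -0.0029
Sum = 0.009 bits.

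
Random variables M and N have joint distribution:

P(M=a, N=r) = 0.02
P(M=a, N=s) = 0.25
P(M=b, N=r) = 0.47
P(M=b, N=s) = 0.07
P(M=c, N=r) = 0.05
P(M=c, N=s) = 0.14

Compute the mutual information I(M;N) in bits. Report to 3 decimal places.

Marginals: p(M) = (0.2700, 0.5400, 0.1900), p(N) = (0.5400, 0.4600).
I(M;N) = H(M) + H(N) − H(M,N).
H(M) = 1.4453, H(N) = 0.9954, H(M,N) = 2.0066.
I(M;N) = 1.4453 + 0.9954 − 2.0066 = 0.434 bits.

0.434 bits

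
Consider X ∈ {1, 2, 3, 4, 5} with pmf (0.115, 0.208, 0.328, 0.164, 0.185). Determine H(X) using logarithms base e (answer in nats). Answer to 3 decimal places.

1.550 nats

H(X) = −Σ p·ln p.
  −(0.115)·ln(0.115) = 0.2487
  −(0.208)·ln(0.208) = 0.3266
  −(0.328)·ln(0.328) = 0.3656
  −(0.164)·ln(0.164) = 0.2965
  −(0.185)·ln(0.185) = 0.3122
Sum: 0.2487 + 0.3266 + 0.3656 + 0.2965 + 0.3122 = 1.550 nats.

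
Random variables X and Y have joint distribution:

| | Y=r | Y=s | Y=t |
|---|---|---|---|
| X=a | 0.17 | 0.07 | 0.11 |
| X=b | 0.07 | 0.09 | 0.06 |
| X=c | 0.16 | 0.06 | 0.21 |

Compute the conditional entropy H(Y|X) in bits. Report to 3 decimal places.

1.483 bits

Chain rule: H(Y|X) = H(X,Y) − H(X).
Marginals: p(X) = (0.3500, 0.2200, 0.4300), p(Y) = (0.4000, 0.2200, 0.3800).
H(X,Y) = 3.0175 bits; H(X) = 1.5342 bits.
H(Y|X) = 3.0175 − 1.5342 = 1.483 bits.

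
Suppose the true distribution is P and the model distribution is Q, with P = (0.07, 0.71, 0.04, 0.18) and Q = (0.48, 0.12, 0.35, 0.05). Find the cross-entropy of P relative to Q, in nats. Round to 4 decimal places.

2.1380 nats

H(P,Q) = −Σ p·ln q.
  −0.07·ln(0.48) = 0.05138
  −0.71·ln(0.12) = 1.50539
  −0.04·ln(0.35) = 0.04199
  −0.18·ln(0.05) = 0.53923
H(P,Q) = 2.1380 nats.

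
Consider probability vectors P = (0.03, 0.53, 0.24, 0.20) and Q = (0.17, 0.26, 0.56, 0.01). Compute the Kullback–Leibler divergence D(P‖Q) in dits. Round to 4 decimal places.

D(P‖Q) = Σ p·log₁₀(p/q).
  0.03·log₁₀(0.03/0.17) = -0.02260
  0.53·log₁₀(0.53/0.26) = 0.16393
  0.24·log₁₀(0.24/0.56) = -0.08831
  0.20·log₁₀(0.20/0.01) = 0.26021
D(P‖Q) = 0.3132 dits.

0.3132 dits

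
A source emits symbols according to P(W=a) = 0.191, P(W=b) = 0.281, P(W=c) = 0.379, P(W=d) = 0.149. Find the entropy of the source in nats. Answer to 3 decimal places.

H(W) = −Σ p·ln p.
  −(0.191)·ln(0.191) = 0.3162
  −(0.281)·ln(0.281) = 0.3567
  −(0.379)·ln(0.379) = 0.3677
  −(0.149)·ln(0.149) = 0.2837
Sum: 0.3162 + 0.3567 + 0.3677 + 0.2837 = 1.324 nats.

1.324 nats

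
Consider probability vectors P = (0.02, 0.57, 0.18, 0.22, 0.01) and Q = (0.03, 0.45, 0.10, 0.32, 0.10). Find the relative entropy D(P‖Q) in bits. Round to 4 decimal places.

0.1832 bits

D(P‖Q) = Σ p·log₂(p/q).
  0.02·log₂(0.02/0.03) = -0.01170
  0.57·log₂(0.57/0.45) = 0.19439
  0.18·log₂(0.18/0.10) = 0.15264
  0.22·log₂(0.22/0.32) = -0.11893
  0.01·log₂(0.01/0.10) = -0.03322
D(P‖Q) = 0.1832 bits.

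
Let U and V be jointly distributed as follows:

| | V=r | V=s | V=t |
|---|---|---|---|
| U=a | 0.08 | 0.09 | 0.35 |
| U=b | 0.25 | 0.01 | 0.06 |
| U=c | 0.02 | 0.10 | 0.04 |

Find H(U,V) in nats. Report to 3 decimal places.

1.785 nats

H(U,V) = −Σ p(x,y)·ln p(x,y) over all 9 cells.
  cell (a,r): −0.08·ln0.08 = 0.2021
  cell (a,s): −0.09·ln0.09 = 0.2167
  cell (a,t): −0.35·ln0.35 = 0.3674
  cell (b,r): −0.25·ln0.25 = 0.3466
  cell (b,s): −0.01·ln0.01 = 0.0461
  cell (b,t): −0.06·ln0.06 = 0.1688
  cell (c,r): −0.02·ln0.02 = 0.0782
  cell (c,s): −0.10·ln0.10 = 0.2303
  cell (c,t): −0.04·ln0.04 = 0.1288
Sum = 1.785 nats.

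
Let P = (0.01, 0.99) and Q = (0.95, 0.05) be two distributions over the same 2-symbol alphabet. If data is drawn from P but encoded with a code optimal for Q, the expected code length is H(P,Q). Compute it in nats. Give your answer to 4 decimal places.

H(P,Q) = −Σ p·ln q.
  −0.01·ln(0.95) = 0.00051
  −0.99·ln(0.05) = 2.96577
H(P,Q) = 2.9663 nats.

2.9663 nats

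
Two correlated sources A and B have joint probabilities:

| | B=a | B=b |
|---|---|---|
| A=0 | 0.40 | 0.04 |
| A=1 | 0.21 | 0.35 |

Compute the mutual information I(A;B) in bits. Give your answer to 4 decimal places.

0.2369 bits

Marginals: p(A) = (0.4400, 0.5600), p(B) = (0.6100, 0.3900).
I(A;B) = Σ p(x,y)·log₂[p(x,y)/(p(x)p(y))].
  (0,a): 0.40·log₂(1.4903) = 0.23025
  (0,b): 0.04·log₂(0.2331) = -0.08404
  (1,a): 0.21·log₂(0.6148) = -0.14740
  (1,b): 0.35·log₂(1.6026) = 0.23813
Sum = 0.2369 bits.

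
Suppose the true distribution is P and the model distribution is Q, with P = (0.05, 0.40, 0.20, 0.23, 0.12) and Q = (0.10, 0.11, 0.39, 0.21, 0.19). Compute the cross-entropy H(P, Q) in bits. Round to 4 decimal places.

2.5169 bits

H(P,Q) = −Σ p·log₂ q.
  −0.05·log₂(0.10) = 0.16610
  −0.40·log₂(0.11) = 1.27377
  −0.20·log₂(0.39) = 0.27169
  −0.23·log₂(0.21) = 0.51785
  −0.12·log₂(0.19) = 0.28751
H(P,Q) = 2.5169 bits.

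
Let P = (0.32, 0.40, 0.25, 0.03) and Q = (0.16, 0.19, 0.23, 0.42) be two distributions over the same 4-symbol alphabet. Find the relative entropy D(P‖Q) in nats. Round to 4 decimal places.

0.4613 nats

D(P‖Q) = Σ p·ln(p/q).
  0.32·ln(0.32/0.16) = 0.22181
  0.40·ln(0.40/0.19) = 0.29778
  0.25·ln(0.25/0.23) = 0.02085
  0.03·ln(0.03/0.42) = -0.07917
D(P‖Q) = 0.4613 nats.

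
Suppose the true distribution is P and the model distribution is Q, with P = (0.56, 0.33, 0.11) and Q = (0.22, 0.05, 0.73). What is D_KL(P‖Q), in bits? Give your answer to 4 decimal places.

D(P‖Q) = Σ p·log₂(p/q).
  0.56·log₂(0.56/0.22) = 0.75484
  0.33·log₂(0.33/0.05) = 0.89841
  0.11·log₂(0.11/0.73) = -0.30034
D(P‖Q) = 1.3529 bits.

1.3529 bits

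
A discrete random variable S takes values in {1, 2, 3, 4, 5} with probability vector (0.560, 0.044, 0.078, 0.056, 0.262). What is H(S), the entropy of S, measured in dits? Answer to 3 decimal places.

H(S) = −Σ p·log₁₀ p.
  −(0.560)·log₁₀(0.560) = 0.1410
  −(0.044)·log₁₀(0.044) = 0.0597
  −(0.078)·log₁₀(0.078) = 0.0864
  −(0.056)·log₁₀(0.056) = 0.0701
  −(0.262)·log₁₀(0.262) = 0.1524
Sum: 0.1410 + 0.0597 + 0.0864 + 0.0701 + 0.1524 = 0.510 dits.

0.510 dits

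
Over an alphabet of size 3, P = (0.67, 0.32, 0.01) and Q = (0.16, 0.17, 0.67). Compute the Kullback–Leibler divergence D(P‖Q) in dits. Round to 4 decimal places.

D(P‖Q) = Σ p·log₁₀(p/q).
  0.67·log₁₀(0.67/0.16) = 0.41671
  0.32·log₁₀(0.32/0.17) = 0.08790
  0.01·log₁₀(0.01/0.67) = -0.01826
D(P‖Q) = 0.4864 dits.

0.4864 dits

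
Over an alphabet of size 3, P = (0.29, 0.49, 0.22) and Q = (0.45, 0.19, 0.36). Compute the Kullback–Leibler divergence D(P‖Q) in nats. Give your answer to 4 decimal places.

0.2285 nats

D(P‖Q) = Σ p·ln(p/q).
  0.29·ln(0.29/0.45) = -0.12742
  0.49·ln(0.49/0.19) = 0.46422
  0.22·ln(0.22/0.36) = -0.10834
D(P‖Q) = 0.2285 nats.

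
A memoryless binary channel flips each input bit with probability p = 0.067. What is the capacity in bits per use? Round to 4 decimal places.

Binary symmetric channel: C = 1 − h₂(ε) where h₂ is the binary entropy function.
h₂(0.067) = −0.067·log₂0.067 − 0.933·log₂0.933 = 0.3546.
C = 1 − 0.3546 = 0.6454 bits per channel use.

0.6454 bits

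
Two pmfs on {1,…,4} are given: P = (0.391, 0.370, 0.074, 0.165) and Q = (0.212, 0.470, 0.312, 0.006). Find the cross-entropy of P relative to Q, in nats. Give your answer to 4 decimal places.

1.8162 nats

H(P,Q) = −Σ p·ln q.
  −0.391·ln(0.212) = 0.60651
  −0.370·ln(0.470) = 0.27936
  −0.074·ln(0.312) = 0.08619
  −0.165·ln(0.006) = 0.84414
H(P,Q) = 1.8162 nats.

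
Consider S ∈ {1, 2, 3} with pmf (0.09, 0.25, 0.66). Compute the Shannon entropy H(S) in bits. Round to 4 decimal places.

H(S) = −Σ p·log₂ p.
  −(0.09)·log₂(0.09) = 0.31265
  −(0.25)·log₂(0.25) = 0.50000
  −(0.66)·log₂(0.66) = 0.39564
Sum: 0.31265 + 0.50000 + 0.39564 = 1.2083 bits.

1.2083 bits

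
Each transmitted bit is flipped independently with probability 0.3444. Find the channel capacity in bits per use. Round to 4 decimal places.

0.0710 bits

Binary symmetric channel: C = 1 − h₂(ε) where h₂ is the binary entropy function.
h₂(0.3444) = −0.3444·log₂0.3444 − 0.6556·log₂0.6556 = 0.9290.
C = 1 − 0.9290 = 0.0710 bits per channel use.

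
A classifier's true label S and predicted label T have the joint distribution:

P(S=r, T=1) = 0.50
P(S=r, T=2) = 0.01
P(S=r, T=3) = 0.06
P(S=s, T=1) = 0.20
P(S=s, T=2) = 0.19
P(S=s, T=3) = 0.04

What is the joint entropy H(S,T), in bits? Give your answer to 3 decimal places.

H(S,T) = −Σ p(x,y)·log₂ p(x,y) over all 6 cells.
  cell (r,1): −0.50·log₂0.50 = 0.5000
  cell (r,2): −0.01·log₂0.01 = 0.0664
  cell (r,3): −0.06·log₂0.06 = 0.2435
  cell (s,1): −0.20·log₂0.20 = 0.4644
  cell (s,2): −0.19·log₂0.19 = 0.4552
  cell (s,3): −0.04·log₂0.04 = 0.1858
Sum = 1.915 bits.

1.915 bits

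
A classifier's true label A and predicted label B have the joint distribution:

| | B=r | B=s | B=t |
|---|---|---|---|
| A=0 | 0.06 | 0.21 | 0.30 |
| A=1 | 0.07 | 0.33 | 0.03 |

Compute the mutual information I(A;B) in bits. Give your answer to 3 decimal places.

Marginals: p(A) = (0.5700, 0.4300), p(B) = (0.1300, 0.5400, 0.3300).
I(A;B) = H(A) + H(B) − H(A,B).
H(A) = 0.9858, H(B) = 1.3905, H(A,B) = 2.1856.
I(A;B) = 0.9858 + 1.3905 − 2.1856 = 0.191 bits.

0.191 bits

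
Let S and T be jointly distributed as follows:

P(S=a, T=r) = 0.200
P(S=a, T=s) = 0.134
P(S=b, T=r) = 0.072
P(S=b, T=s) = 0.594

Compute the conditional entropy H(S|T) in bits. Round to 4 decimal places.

Marginals: p(S) = (0.3340, 0.6660), p(T) = (0.2720, 0.7280).
H(S|T) = Σ p(T) · H(S|T=·).
  T=r: p=0.2720, H(S|T=r) = 0.8338
  T=s: p=0.7280, H(S|T=s) = 0.6889
Weighted sum = 0.7283 bits.

0.7283 bits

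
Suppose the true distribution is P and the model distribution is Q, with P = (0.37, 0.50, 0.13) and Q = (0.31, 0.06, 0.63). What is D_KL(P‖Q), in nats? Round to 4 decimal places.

0.9204 nats

D(P‖Q) = Σ p·ln(p/q).
  0.37·ln(0.37/0.31) = 0.06546
  0.50·ln(0.50/0.06) = 1.06013
  0.13·ln(0.13/0.63) = -0.20516
D(P‖Q) = 0.9204 nats.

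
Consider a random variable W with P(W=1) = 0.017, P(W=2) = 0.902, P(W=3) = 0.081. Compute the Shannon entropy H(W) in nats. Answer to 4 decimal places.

0.3659 nats

H(W) = −Σ p·ln p.
  −(0.017)·ln(0.017) = 0.06927
  −(0.902)·ln(0.902) = 0.09303
  −(0.081)·ln(0.081) = 0.20358
Sum: 0.06927 + 0.09303 + 0.20358 = 0.3659 nats.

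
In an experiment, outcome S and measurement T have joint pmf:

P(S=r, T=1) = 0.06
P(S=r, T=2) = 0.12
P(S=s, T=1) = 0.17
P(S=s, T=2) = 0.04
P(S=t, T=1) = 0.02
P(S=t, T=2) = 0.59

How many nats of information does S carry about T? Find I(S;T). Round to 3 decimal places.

0.257 nats

Marginals: p(S) = (0.1800, 0.2100, 0.6100), p(T) = (0.2500, 0.7500).
I(S;T) = H(S) + H(T) − H(S,T).
H(S) = 0.9379, H(T) = 0.5623, H(S,T) = 1.2428.
I(S;T) = 0.9379 + 0.5623 − 1.2428 = 0.257 nats.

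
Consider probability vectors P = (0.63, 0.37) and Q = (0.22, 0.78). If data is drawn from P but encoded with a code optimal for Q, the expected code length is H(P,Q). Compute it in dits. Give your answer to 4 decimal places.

0.4542 dits

H(P,Q) = −Σ p·log₁₀ q.
  −0.63·log₁₀(0.22) = 0.41427
  −0.37·log₁₀(0.78) = 0.03992
H(P,Q) = 0.4542 dits.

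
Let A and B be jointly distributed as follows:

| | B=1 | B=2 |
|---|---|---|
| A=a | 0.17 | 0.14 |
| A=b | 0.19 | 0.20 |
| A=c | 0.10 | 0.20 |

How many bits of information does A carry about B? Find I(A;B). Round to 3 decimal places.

Marginals: p(A) = (0.3100, 0.3900, 0.3000), p(B) = (0.4600, 0.5400).
I(A;B) = Σ p(x,y)·log₂[p(x,y)/(p(x)p(y))].
  (a,1): 0.17·log₂(1.1921) = 0.0431
  (a,2): 0.14·log₂(0.8363) = -0.0361
  (b,1): 0.19·log₂(1.0591) = 0.0157
  (b,2): 0.20·log₂(0.9497) = -0.0149
  (c,1): 0.10·log₂(0.7246) = -0.0465
  (c,2): 0.20·log₂(1.2346) = 0.0608
Sum = 0.022 bits.

0.022 bits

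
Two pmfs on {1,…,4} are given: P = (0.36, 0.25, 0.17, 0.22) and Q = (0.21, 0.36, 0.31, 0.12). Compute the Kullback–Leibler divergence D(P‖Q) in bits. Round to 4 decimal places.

0.1935 bits

D(P‖Q) = Σ p·log₂(p/q).
  0.36·log₂(0.36/0.21) = 0.27994
  0.25·log₂(0.25/0.36) = -0.13152
  0.17·log₂(0.17/0.31) = -0.14734
  0.22·log₂(0.22/0.12) = 0.19238
D(P‖Q) = 0.1935 bits.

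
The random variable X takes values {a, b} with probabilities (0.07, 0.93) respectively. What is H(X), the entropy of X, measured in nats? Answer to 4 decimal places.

H(X) = −Σ p·ln p.
  −(0.07)·ln(0.07) = 0.18615
  −(0.93)·ln(0.93) = 0.06749
Sum: 0.18615 + 0.06749 = 0.2536 nats.

0.2536 nats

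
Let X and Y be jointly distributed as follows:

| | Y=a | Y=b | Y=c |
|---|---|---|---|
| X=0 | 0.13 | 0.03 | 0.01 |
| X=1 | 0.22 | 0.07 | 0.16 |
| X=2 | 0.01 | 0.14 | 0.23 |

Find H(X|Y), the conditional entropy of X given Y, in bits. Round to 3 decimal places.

1.171 bits

Chain rule: H(X|Y) = H(X,Y) − H(Y).
Marginals: p(X) = (0.1700, 0.4500, 0.3800), p(Y) = (0.3600, 0.2400, 0.4000).
H(X,Y) = 2.7242 bits; H(Y) = 1.5535 bits.
H(X|Y) = 2.7242 − 1.5535 = 1.171 bits.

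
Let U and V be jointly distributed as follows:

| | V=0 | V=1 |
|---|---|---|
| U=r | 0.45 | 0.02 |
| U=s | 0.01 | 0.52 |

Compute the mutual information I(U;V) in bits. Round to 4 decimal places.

0.8045 bits

Marginals: p(U) = (0.4700, 0.5300), p(V) = (0.4600, 0.5400).
I(U;V) = H(U) + H(V) − H(U,V).
H(U) = 0.9974, H(V) = 0.9954, H(U,V) = 1.1883.
I(U;V) = 0.9974 + 0.9954 − 1.1883 = 0.8045 bits.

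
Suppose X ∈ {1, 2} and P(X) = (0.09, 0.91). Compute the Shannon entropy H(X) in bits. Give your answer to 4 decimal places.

0.4365 bits

H(X) = −Σ p·log₂ p.
  −(0.09)·log₂(0.09) = 0.31265
  −(0.91)·log₂(0.91) = 0.12382
Sum: 0.31265 + 0.12382 = 0.4365 bits.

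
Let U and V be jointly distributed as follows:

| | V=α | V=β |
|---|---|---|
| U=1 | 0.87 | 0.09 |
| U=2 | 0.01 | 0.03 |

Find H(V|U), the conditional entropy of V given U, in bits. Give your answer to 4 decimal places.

0.4634 bits

Marginals: p(U) = (0.9600, 0.0400), p(V) = (0.8800, 0.1200).
H(V|U) = Σ p(U) · H(V|U=·).
  U=1: p=0.9600, H(V|U=1) = 0.4489
  U=2: p=0.0400, H(V|U=2) = 0.8113
Weighted sum = 0.4634 bits.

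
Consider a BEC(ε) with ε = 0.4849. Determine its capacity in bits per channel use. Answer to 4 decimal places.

0.5151 bits

Binary erasure channel: capacity C = 1 − ε.
C = 1 − 0.4849 = 0.5151 bits per channel use.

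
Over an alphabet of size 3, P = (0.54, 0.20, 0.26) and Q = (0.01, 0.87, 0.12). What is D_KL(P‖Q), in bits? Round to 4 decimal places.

2.9735 bits

D(P‖Q) = Σ p·log₂(p/q).
  0.54·log₂(0.54/0.01) = 3.10764
  0.20·log₂(0.20/0.87) = -0.42420
  0.26·log₂(0.26/0.12) = 0.29002
D(P‖Q) = 2.9735 bits.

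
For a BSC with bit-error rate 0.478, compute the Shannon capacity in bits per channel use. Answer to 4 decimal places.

0.0014 bits

Binary symmetric channel: C = 1 − h₂(ε) where h₂ is the binary entropy function.
h₂(0.478) = −0.478·log₂0.478 − 0.522·log₂0.522 = 0.9986.
C = 1 − 0.9986 = 0.0014 bits per channel use.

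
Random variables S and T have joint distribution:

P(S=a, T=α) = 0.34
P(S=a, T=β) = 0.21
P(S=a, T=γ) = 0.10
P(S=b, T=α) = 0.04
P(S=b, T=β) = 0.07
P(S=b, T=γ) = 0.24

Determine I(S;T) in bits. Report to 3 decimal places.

0.225 bits

Marginals: p(S) = (0.6500, 0.3500), p(T) = (0.3800, 0.2800, 0.3400).
I(S;T) = H(S) + H(T) − H(S,T).
H(S) = 0.9341, H(T) = 1.5738, H(S,T) = 2.2826.
I(S;T) = 0.9341 + 1.5738 − 2.2826 = 0.225 bits.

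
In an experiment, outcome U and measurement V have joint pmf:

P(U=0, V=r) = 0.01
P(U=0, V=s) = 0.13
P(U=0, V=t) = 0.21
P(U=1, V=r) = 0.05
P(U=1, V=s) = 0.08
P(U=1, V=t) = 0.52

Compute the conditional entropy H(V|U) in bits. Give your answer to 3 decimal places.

0.986 bits

Marginals: p(U) = (0.3500, 0.6500), p(V) = (0.0600, 0.2100, 0.7300).
H(V|U) = Σ p(U) · H(V|U=·).
  U=0: p=0.3500, H(V|U=0) = 1.1194
  U=1: p=0.6500, H(V|U=1) = 0.9142
Weighted sum = 0.986 bits.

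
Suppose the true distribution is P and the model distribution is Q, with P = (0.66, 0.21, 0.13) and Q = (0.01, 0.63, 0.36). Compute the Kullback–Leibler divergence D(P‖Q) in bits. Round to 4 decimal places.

3.4654 bits

D(P‖Q) = Σ p·log₂(p/q).
  0.66·log₂(0.66/0.01) = 3.98930
  0.21·log₂(0.21/0.63) = -0.33284
  0.13·log₂(0.13/0.36) = -0.19103
D(P‖Q) = 3.4654 bits.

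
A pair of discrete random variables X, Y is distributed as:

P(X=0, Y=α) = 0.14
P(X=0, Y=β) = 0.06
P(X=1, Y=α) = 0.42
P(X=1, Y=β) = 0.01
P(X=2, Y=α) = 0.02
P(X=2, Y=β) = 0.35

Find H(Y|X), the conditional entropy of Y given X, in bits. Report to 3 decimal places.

0.357 bits

Chain rule: H(Y|X) = H(X,Y) − H(X).
Marginals: p(X) = (0.2000, 0.4300, 0.3700), p(Y) = (0.5800, 0.4200).
H(X,Y) = 1.8757 bits; H(X) = 1.5187 bits.
H(Y|X) = 1.8757 − 1.5187 = 0.357 bits.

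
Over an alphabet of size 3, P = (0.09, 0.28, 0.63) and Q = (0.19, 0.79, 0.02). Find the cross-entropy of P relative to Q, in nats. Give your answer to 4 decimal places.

H(P,Q) = −Σ p·ln q.
  −0.09·ln(0.19) = 0.14947
  −0.28·ln(0.79) = 0.06600
  −0.63·ln(0.02) = 2.46457
H(P,Q) = 2.6800 nats.

2.6800 nats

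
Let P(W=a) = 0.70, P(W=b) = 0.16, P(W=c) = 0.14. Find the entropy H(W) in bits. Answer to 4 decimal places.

1.1803 bits

H(W) = −Σ p·log₂ p.
  −(0.70)·log₂(0.70) = 0.36020
  −(0.16)·log₂(0.16) = 0.42302
  −(0.14)·log₂(0.14) = 0.39711
Sum: 0.36020 + 0.42302 + 0.39711 = 1.1803 bits.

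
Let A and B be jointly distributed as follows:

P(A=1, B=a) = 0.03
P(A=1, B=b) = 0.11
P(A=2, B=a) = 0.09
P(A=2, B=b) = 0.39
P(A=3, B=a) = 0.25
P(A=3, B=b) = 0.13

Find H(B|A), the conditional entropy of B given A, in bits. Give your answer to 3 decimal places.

Marginals: p(A) = (0.1400, 0.4800, 0.3800), p(B) = (0.3700, 0.6300).
H(B|A) = Σ p(A) · H(B|A=·).
  A=1: p=0.1400, H(B|A=1) = 0.7496
  A=2: p=0.4800, H(B|A=2) = 0.6962
  A=3: p=0.3800, H(B|A=3) = 0.9268
Weighted sum = 0.791 bits.

0.791 bits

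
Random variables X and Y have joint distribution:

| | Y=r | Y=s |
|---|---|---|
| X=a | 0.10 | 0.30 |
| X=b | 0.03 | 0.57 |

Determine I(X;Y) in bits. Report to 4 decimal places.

Marginals: p(X) = (0.4000, 0.6000), p(Y) = (0.1300, 0.8700).
I(X;Y) = Σ p(x,y)·log₂[p(x,y)/(p(x)p(y))].
  (a,r): 0.10·log₂(1.9231) = 0.09434
  (a,s): 0.30·log₂(0.8621) = -0.06424
  (b,r): 0.03·log₂(0.3846) = -0.04136
  (b,s): 0.57·log₂(1.0920) = 0.07234
Sum = 0.0611 bits.

0.0611 bits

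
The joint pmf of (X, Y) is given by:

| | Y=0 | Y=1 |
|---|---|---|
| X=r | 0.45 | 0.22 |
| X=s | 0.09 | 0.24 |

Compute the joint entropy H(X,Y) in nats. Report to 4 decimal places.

1.2517 nats

H(X,Y) = −Σ p(x,y)·ln p(x,y) over all 4 cells.
  cell (r,0): −0.45·ln0.45 = 0.35933
  cell (r,1): −0.22·ln0.22 = 0.33311
  cell (s,0): −0.09·ln0.09 = 0.21672
  cell (s,1): −0.24·ln0.24 = 0.34251
Sum = 1.2517 nats.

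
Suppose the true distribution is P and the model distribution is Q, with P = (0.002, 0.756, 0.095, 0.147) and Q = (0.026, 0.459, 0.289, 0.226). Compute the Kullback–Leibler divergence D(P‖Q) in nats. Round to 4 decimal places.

D(P‖Q) = Σ p·ln(p/q).
  0.002·ln(0.002/0.026) = -0.00513
  0.756·ln(0.756/0.459) = 0.37724
  0.095·ln(0.095/0.289) = -0.10569
  0.147·ln(0.147/0.226) = -0.06323
D(P‖Q) = 0.2032 nats.

0.2032 nats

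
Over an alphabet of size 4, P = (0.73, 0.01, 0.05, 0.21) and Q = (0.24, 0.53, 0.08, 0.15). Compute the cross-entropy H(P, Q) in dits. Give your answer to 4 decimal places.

H(P,Q) = −Σ p·log₁₀ q.
  −0.73·log₁₀(0.24) = 0.45245
  −0.01·log₁₀(0.53) = 0.00276
  −0.05·log₁₀(0.08) = 0.05485
  −0.21·log₁₀(0.15) = 0.17302
H(P,Q) = 0.6831 dits.

0.6831 dits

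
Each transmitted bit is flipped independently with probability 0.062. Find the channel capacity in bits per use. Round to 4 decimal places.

Binary symmetric channel: C = 1 − h₂(ε) where h₂ is the binary entropy function.
h₂(0.062) = −0.062·log₂0.062 − 0.938·log₂0.938 = 0.3353.
C = 1 − 0.3353 = 0.6647 bits per channel use.

0.6647 bits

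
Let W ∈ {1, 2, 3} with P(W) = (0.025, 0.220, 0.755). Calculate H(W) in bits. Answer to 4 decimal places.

0.9197 bits

H(W) = −Σ p·log₂ p.
  −(0.025)·log₂(0.025) = 0.13305
  −(0.220)·log₂(0.220) = 0.48057
  −(0.755)·log₂(0.755) = 0.30612
Sum: 0.13305 + 0.48057 + 0.30612 = 0.9197 bits.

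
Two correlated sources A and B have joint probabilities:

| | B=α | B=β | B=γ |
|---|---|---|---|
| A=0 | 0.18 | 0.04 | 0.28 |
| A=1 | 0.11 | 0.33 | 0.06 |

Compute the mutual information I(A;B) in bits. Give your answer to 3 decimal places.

0.311 bits

Marginals: p(A) = (0.5000, 0.5000), p(B) = (0.2900, 0.3700, 0.3400).
I(A;B) = Σ p(x,y)·log₂[p(x,y)/(p(x)p(y))].
  (0,α): 0.18·log₂(1.2414) = 0.0561
  (0,β): 0.04·log₂(0.2162) = -0.0884
  (0,γ): 0.28·log₂(1.6471) = 0.2016
  (1,α): 0.11·log₂(0.7586) = -0.0438
  (1,β): 0.33·log₂(1.7838) = 0.2755
  (1,γ): 0.06·log₂(0.3529) = -0.0902
Sum = 0.311 bits.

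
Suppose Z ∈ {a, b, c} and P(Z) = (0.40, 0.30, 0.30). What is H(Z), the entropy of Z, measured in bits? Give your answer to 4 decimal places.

H(Z) = −Σ p·log₂ p.
  −(0.40)·log₂(0.40) = 0.52877
  −(0.30)·log₂(0.30) = 0.52109
  −(0.30)·log₂(0.30) = 0.52109
Sum: 0.52877 + 0.52109 + 0.52109 = 1.5710 bits.

1.5710 bits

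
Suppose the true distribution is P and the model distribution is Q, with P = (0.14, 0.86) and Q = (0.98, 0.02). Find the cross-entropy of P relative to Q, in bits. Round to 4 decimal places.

H(P,Q) = −Σ p·log₂ q.
  −0.14·log₂(0.98) = 0.00408
  −0.86·log₂(0.02) = 4.85372
H(P,Q) = 4.8578 bits.

4.8578 bits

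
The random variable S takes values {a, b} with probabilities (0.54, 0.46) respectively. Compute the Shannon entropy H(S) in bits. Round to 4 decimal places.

0.9954 bits

H(S) = −Σ p·log₂ p.
  −(0.54)·log₂(0.54) = 0.48004
  −(0.46)·log₂(0.46) = 0.51534
Sum: 0.48004 + 0.51534 = 0.9954 bits.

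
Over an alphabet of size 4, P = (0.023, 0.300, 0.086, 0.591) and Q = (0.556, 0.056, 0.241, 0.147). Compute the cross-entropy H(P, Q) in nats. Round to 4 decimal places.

2.1337 nats

H(P,Q) = −Σ p·ln q.
  −0.023·ln(0.556) = 0.01350
  −0.300·ln(0.056) = 0.86472
  −0.086·ln(0.241) = 0.12237
  −0.591·ln(0.147) = 1.13314
H(P,Q) = 2.1337 nats.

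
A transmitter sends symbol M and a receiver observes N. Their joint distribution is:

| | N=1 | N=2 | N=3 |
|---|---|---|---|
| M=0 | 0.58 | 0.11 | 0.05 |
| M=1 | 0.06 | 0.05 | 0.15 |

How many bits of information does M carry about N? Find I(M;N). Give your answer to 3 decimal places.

Marginals: p(M) = (0.7400, 0.2600), p(N) = (0.6400, 0.1600, 0.2000).
I(M;N) = Σ p(x,y)·log₂[p(x,y)/(p(x)p(y))].
  (0,1): 0.58·log₂(1.2247) = 0.1696
  (0,2): 0.11·log₂(0.9291) = -0.0117
  (0,3): 0.05·log₂(0.3378) = -0.0783
  (1,1): 0.06·log₂(0.3606) = -0.0883
  (1,2): 0.05·log₂(1.2019) = 0.0133
  (1,3): 0.15·log₂(2.8846) = 0.2293
Sum = 0.234 bits.

0.234 bits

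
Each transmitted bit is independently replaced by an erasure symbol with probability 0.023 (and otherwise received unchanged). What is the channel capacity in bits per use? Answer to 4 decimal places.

Binary erasure channel: capacity C = 1 − ε.
C = 1 − 0.023 = 0.9770 bits per channel use.

0.9770 bits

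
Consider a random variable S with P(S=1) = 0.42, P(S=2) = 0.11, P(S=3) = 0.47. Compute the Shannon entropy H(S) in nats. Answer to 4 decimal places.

0.9620 nats

H(S) = −Σ p·ln p.
  −(0.42)·ln(0.42) = 0.36435
  −(0.11)·ln(0.11) = 0.24280
  −(0.47)·ln(0.47) = 0.35486
Sum: 0.36435 + 0.24280 + 0.35486 = 0.9620 nats.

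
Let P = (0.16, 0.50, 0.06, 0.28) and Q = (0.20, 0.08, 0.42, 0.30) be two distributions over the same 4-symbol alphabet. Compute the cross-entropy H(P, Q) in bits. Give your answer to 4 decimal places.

2.7549 bits

H(P,Q) = −Σ p·log₂ q.
  −0.16·log₂(0.20) = 0.37151
  −0.50·log₂(0.08) = 1.82193
  −0.06·log₂(0.42) = 0.07509
  −0.28·log₂(0.30) = 0.48635
H(P,Q) = 2.7549 bits.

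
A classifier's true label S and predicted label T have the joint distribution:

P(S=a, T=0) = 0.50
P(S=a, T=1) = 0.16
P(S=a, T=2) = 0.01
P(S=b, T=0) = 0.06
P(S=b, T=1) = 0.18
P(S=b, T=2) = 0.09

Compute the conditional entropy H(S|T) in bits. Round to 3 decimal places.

0.661 bits

Chain rule: H(S|T) = H(S,T) − H(T).
Marginals: p(S) = (0.6700, 0.3300), p(T) = (0.5600, 0.3400, 0.1000).
H(S,T) = 1.9910 bits; H(T) = 1.3298 bits.
H(S|T) = 1.9910 − 1.3298 = 0.661 bits.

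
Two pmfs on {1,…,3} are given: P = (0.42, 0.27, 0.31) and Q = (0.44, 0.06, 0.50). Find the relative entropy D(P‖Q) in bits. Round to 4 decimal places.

0.3439 bits

D(P‖Q) = Σ p·log₂(p/q).
  0.42·log₂(0.42/0.44) = -0.02819
  0.27·log₂(0.27/0.06) = 0.58588
  0.31·log₂(0.31/0.50) = -0.21379
D(P‖Q) = 0.3439 bits.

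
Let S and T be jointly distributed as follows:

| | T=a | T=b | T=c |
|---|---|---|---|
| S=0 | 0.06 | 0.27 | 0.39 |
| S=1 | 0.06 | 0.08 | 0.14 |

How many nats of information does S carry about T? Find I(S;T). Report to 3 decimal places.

0.016 nats

Marginals: p(S) = (0.7200, 0.2800), p(T) = (0.1200, 0.3500, 0.5300).
I(S;T) = Σ p(x,y)·ln[p(x,y)/(p(x)p(y))].
  (0,a): 0.06·ln(0.6944) = -0.0219
  (0,b): 0.27·ln(1.0714) = 0.0186
  (0,c): 0.39·ln(1.0220) = 0.0085
  (1,a): 0.06·ln(1.7857) = 0.0348
  (1,b): 0.08·ln(0.8163) = -0.0162
  (1,c): 0.14·ln(0.9434) = -0.0082
Sum = 0.016 nats.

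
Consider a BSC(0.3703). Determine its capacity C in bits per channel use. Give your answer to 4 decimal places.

Binary symmetric channel: C = 1 − h₂(ε) where h₂ is the binary entropy function.
h₂(0.3703) = −0.3703·log₂0.3703 − 0.6297·log₂0.6297 = 0.9509.
C = 1 − 0.9509 = 0.0491 bits per channel use.

0.0491 bits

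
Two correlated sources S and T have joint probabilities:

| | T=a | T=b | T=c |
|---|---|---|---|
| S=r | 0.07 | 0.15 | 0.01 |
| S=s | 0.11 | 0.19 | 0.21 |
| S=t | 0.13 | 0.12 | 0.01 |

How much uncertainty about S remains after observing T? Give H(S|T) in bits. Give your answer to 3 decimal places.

Chain rule: H(S|T) = H(S,T) − H(T).
Marginals: p(S) = (0.2300, 0.5100, 0.2600), p(T) = (0.3100, 0.4600, 0.2300).
H(S,T) = 2.8400 bits; H(T) = 1.5268 bits.
H(S|T) = 2.8400 − 1.5268 = 1.313 bits.

1.313 bits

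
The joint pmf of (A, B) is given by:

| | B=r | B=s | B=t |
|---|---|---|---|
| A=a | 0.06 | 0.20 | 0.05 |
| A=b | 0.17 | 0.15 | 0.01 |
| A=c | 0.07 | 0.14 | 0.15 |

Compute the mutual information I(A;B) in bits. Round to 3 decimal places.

Marginals: p(A) = (0.3100, 0.3300, 0.3600), p(B) = (0.3000, 0.4900, 0.2100).
I(A;B) = H(A) + H(B) − H(A,B).
H(A) = 1.5822, H(B) = 1.4982, H(A,B) = 2.9118.
I(A;B) = 1.5822 + 1.4982 − 2.9118 = 0.169 bits.

0.169 bits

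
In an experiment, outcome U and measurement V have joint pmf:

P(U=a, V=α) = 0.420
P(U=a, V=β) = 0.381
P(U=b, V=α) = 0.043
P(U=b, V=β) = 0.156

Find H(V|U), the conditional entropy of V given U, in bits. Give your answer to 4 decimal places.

Chain rule: H(V|U) = H(U,V) − H(U).
Marginals: p(U) = (0.8010, 0.1990), p(V) = (0.4630, 0.5370).
H(U,V) = 1.6694 bits; H(U) = 0.7199 bits.
H(V|U) = 1.6694 − 0.7199 = 0.9495 bits.

0.9495 bits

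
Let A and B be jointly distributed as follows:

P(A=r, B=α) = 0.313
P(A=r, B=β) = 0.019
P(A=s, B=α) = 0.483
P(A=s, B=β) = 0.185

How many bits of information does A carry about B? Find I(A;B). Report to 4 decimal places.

0.0562 bits

Marginals: p(A) = (0.3320, 0.6680), p(B) = (0.7960, 0.2040).
I(A;B) = Σ p(x,y)·log₂[p(x,y)/(p(x)p(y))].
  (r,α): 0.313·log₂(1.1844) = 0.07642
  (r,β): 0.019·log₂(0.2805) = -0.03484
  (s,α): 0.483·log₂(0.9084) = -0.06698
  (s,β): 0.185·log₂(1.3576) = 0.08159
Sum = 0.0562 bits.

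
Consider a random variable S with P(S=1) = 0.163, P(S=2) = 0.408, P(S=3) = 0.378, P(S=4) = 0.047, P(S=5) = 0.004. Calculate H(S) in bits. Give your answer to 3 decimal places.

H(S) = −Σ p·log₂ p.
  −(0.163)·log₂(0.163) = 0.4266
  −(0.408)·log₂(0.408) = 0.5277
  −(0.378)·log₂(0.378) = 0.5305
  −(0.047)·log₂(0.047) = 0.2073
  −(0.004)·log₂(0.004) = 0.0319
Sum: 0.4266 + 0.5277 + 0.5305 + 0.2073 + 0.0319 = 1.724 bits.

1.724 bits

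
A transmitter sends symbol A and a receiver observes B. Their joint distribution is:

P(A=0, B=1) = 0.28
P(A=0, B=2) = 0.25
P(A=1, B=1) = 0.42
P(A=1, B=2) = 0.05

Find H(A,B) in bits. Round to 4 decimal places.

1.7560 bits

H(A,B) = −Σ p(x,y)·log₂ p(x,y) over all 4 cells.
  cell (0,1): −0.28·log₂0.28 = 0.51422
  cell (0,2): −0.25·log₂0.25 = 0.50000
  cell (1,1): −0.42·log₂0.42 = 0.52565
  cell (1,2): −0.05·log₂0.05 = 0.21610
Sum = 1.7560 bits.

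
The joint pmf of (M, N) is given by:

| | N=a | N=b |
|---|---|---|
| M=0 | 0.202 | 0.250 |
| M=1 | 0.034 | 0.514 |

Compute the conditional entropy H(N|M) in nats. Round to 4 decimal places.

0.4382 nats

Marginals: p(M) = (0.4520, 0.5480), p(N) = (0.2360, 0.7640).
H(N|M) = Σ p(M) · H(N|M=·).
  M=0: p=0.4520, H(N|M=0) = 0.6875
  M=1: p=0.5480, H(N|M=1) = 0.2326
Weighted sum = 0.4382 nats.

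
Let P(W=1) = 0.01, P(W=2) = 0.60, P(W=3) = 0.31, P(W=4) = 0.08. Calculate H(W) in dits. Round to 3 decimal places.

H(W) = −Σ p·log₁₀ p.
  −(0.01)·log₁₀(0.01) = 0.0200
  −(0.60)·log₁₀(0.60) = 0.1331
  −(0.31)·log₁₀(0.31) = 0.1577
  −(0.08)·log₁₀(0.08) = 0.0878
Sum: 0.0200 + 0.1331 + 0.1577 + 0.0878 = 0.399 dits.

0.399 dits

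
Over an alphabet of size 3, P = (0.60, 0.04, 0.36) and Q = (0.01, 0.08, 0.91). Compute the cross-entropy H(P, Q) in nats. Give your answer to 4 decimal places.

H(P,Q) = −Σ p·ln q.
  −0.60·ln(0.01) = 2.76310
  −0.04·ln(0.08) = 0.10103
  −0.36·ln(0.91) = 0.03395
H(P,Q) = 2.8981 nats.

2.8981 nats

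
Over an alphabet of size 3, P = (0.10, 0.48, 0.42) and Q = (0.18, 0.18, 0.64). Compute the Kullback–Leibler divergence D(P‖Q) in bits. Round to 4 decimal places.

D(P‖Q) = Σ p·log₂(p/q).
  0.10·log₂(0.10/0.18) = -0.08480
  0.48·log₂(0.48/0.18) = 0.67922
  0.42·log₂(0.42/0.64) = -0.25523
D(P‖Q) = 0.3392 bits.

0.3392 bits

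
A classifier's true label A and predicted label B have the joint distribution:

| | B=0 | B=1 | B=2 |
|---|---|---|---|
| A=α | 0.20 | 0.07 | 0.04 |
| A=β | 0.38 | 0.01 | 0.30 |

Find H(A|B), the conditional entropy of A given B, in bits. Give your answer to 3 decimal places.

Chain rule: H(A|B) = H(A,B) − H(B).
Marginals: p(A) = (0.3100, 0.6900), p(B) = (0.5800, 0.0800, 0.3400).
H(A,B) = 2.0367 bits; H(B) = 1.2765 bits.
H(A|B) = 2.0367 − 1.2765 = 0.760 bits.

0.760 bits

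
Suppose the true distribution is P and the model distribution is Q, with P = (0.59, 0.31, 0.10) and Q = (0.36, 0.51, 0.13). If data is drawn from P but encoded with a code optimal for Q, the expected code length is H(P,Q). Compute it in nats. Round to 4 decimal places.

H(P,Q) = −Σ p·ln q.
  −0.59·ln(0.36) = 0.60277
  −0.31·ln(0.51) = 0.20874
  −0.10·ln(0.13) = 0.20402
H(P,Q) = 1.0155 nats.

1.0155 nats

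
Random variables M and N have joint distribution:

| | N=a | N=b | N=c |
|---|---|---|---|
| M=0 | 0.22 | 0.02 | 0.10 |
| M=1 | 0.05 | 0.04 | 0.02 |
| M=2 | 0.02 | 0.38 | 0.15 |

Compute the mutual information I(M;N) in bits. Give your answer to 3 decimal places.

Marginals: p(M) = (0.3400, 0.1100, 0.5500), p(N) = (0.2900, 0.4400, 0.2700).
I(M;N) = Σ p(x,y)·log₂[p(x,y)/(p(x)p(y))].
  (0,a): 0.22·log₂(2.2312) = 0.2547
  (0,b): 0.02·log₂(0.1337) = -0.0581
  (0,c): 0.10·log₂(1.0893) = 0.0123
  (1,a): 0.05·log₂(1.5674) = 0.0324
  (1,b): 0.04·log₂(0.8264) = -0.0110
  (1,c): 0.02·log₂(0.6734) = -0.0114
  (2,a): 0.02·log₂(0.1254) = -0.0599
  (2,b): 0.38·log₂(1.5702) = 0.2474
  (2,c): 0.15·log₂(1.0101) = 0.0022
Sum = 0.409 bits.

0.409 bits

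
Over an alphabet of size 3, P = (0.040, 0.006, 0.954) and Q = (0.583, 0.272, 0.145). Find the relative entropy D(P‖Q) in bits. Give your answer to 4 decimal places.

2.4053 bits

D(P‖Q) = Σ p·log₂(p/q).
  0.040·log₂(0.040/0.583) = -0.15462
  0.006·log₂(0.006/0.272) = -0.03302
  0.954·log₂(0.954/0.145) = 2.59291
D(P‖Q) = 2.4053 bits.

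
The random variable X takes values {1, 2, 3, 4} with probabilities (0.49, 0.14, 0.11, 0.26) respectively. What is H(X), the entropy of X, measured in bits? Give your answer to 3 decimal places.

H(X) = −Σ p·log₂ p.
  −(0.49)·log₂(0.49) = 0.5043
  −(0.14)·log₂(0.14) = 0.3971
  −(0.11)·log₂(0.11) = 0.3503
  −(0.26)·log₂(0.26) = 0.5053
Sum: 0.5043 + 0.3971 + 0.3503 + 0.5053 = 1.757 bits.

1.757 bits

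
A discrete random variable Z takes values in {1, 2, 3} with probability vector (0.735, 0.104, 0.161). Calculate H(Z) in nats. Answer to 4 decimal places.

H(Z) = −Σ p·ln p.
  −(0.735)·ln(0.735) = 0.22630
  −(0.104)·ln(0.104) = 0.23539
  −(0.161)·ln(0.161) = 0.29404
Sum: 0.22630 + 0.23539 + 0.29404 = 0.7557 nats.

0.7557 nats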